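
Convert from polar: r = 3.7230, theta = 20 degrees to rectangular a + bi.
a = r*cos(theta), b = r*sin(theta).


a = 3.7230*cos(20°) = 3.7230*0.9397 = 3.4985
b = 3.7230*sin(20°) = 3.7230*0.342 = 1.2733

3.4985 + 1.2733i


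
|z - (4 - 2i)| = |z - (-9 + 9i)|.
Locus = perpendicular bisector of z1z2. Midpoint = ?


Equal distances means the locus is the perpendicular bisector of z1 and z2.
Midpoint = ((4+(-9))/2, (-2+9)/2) = (-2.5000, 3.5000)

Perpendicular bisector through (-2.5000, 3.5000)


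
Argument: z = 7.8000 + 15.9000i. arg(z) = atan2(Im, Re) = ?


Re = 7.8, Im = 15.9
arg = atan2(15.9, 7.8) = 63.8690 degrees

arg(z) = 63.8690 degrees


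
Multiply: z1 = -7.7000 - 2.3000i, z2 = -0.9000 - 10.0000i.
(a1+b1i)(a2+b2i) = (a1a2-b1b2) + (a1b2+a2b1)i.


Real = -7.7*(-0.9) - (-2.3)*(-10) = 6.93 - 23 = -16.07
Imag = -7.7*(-10) - (0.9)*(-2.3) = 77 + 2.07 = 79.07

-16.0700 + 79.0700i


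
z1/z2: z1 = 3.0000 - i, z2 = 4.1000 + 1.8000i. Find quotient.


Conjugate of z2 = 4.1000 - 1.8000i
Numerator: (3.0000 - i)(4.1000 - 1.8000i) = 10.5000 - 9.5000i
Denominator: 4.1^2 + 1.8^2 = 20.05
Result = (10.5000 - 9.5000i)/20.05

0.5237 - 0.4738i


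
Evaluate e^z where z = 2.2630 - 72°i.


e^2.2630 = 9.61188
cos(-72°) = 0.309017
sin(-72°) = -0.951057
Real = 9.61188*0.309017 = 2.9702
Imag = 9.61188*(-0.951057) = -9.1414

2.9702 - 9.1414i


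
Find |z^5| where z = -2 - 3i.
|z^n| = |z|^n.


|z| = sqrt(4+9) = sqrt(13) = 3.6056
|z^5| = |z|^5 = (sqrt(13))^5 = 13^2 * sqrt(13) = 169*sqrt(13)

|z^5| = 169*sqrt(13) ≈ 609.3382


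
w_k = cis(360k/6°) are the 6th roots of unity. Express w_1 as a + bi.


Angle = 360*1/6 = 60°
a = cos(60°) = 0.5000
b = sin(60°) = 0.8660

0.5000 + 0.8660i


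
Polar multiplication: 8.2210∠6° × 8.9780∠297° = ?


r = 8.2210 * 8.9780 = 73.8081
theta = 6° + 297° = 303° = 303° (mod 360)

73.8081 cis(303°)


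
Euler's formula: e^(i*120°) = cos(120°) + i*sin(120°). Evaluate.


cos(120°) = -0.5000
sin(120°) = 0.8660

e^(i*120°) = -0.5000 + 0.8660i


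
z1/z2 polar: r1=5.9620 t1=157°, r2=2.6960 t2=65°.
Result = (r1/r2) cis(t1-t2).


r = 5.9620 / 2.6960 = 2.2114
theta = 157° - 65° = 92° = 92° (mod 360)

2.2114 cis(92°)


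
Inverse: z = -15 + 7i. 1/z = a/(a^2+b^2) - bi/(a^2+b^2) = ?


|z|^2 = 225+49 = 274
1/z = (-15 - 7i)/274

1/z = -0.0547 - 0.0255i


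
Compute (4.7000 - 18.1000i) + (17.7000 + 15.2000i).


Real: 4.7 + 17.7 = 22.4
Imag: -18.1 + 15.2 = -2.9

22.4000 - 2.9000i


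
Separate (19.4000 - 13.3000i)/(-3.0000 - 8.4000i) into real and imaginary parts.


Multiply by conjugate: (19.4000 - 13.3000i)(-3.0000 + 8.4000i) / ((-3)^2 + (-8.4)^2)
Numerator real = 19.4*(-3) - (13.3)*(-8.4) = 53.52
Numerator imag = -13.3*(-3) - 19.4*(-8.4) = 202.86
Denominator = 79.56
Re(z) = 53.52/79.56 = 0.6727
Im(z) = 202.86/79.56 = 2.5498

Re(z) = 0.6727, Im(z) = 2.5498


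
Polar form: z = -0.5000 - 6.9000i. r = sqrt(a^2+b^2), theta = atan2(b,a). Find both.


r = sqrt(0.25+47.61) = sqrt(47.86) = 6.9181
theta = atan2(-6.9, -0.5) = -94.1446 degrees

r = 6.9181, theta = -94.1446 degrees


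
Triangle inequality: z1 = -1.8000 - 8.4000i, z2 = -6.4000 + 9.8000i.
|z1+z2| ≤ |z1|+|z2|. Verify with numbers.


|z1| = sqrt((-1.8)^2 + (-8.4)^2) = sqrt(73.8) = 8.5907
|z2| = sqrt((-6.4)^2 + 9.8^2) = sqrt(137) = 11.7047
z1+z2 = -8.2000 + 1.4000i
|z1+z2| = sqrt(69.2) = 8.3187
|z1|+|z2| = 8.5907 + 11.7047 = 20.2954

|z1+z2| = 8.3187 ≤ |z1|+|z2| = 20.2954 (verified)


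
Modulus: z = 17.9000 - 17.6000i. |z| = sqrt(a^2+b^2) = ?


|z| = sqrt(17.9^2 + (-17.6)^2) = sqrt(320.41 + 309.76) = sqrt(630.17) = 25.1032

|z| = 25.1032


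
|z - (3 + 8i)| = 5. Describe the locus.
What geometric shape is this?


|z - z0| = r is a circle with center z0 and radius r.
Center = (3, 8), radius = 5

Circle with center (3, 8) and radius 5


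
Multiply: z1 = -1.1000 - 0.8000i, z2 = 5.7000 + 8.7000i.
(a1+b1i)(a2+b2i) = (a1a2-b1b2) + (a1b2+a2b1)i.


Real = -1.1*5.7 - (-0.8)*8.7 = -6.27 - (-6.96) = 0.69
Imag = -1.1*8.7 + 5.7*(-0.8) = -9.57 - (4.56) = -14.13

0.6900 - 14.1300i


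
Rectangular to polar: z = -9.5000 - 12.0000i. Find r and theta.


r = sqrt(90.25+144) = sqrt(234.25) = 15.3052
theta = atan2(-12, -9.5) = -128.3675 degrees

r = 15.3052, theta = -128.3675 degrees


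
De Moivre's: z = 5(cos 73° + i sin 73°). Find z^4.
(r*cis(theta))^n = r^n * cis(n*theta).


r^4 = 5^4 = 625
n*theta = 4*73° = 292° = 292° (mod 360)
a = 625*cos(292°) = 234.1291
b = 625*sin(292°) = -579.4899

625 cis(292°) = 234.1291 - 579.4899i


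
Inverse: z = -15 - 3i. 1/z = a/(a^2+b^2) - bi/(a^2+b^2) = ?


|z|^2 = 225+9 = 234
1/z = (-15 + 3i)/234

1/z = -0.0641 + 0.0128i


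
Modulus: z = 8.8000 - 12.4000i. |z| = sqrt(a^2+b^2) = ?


|z| = sqrt(8.8^2 + (-12.4)^2) = sqrt(77.44 + 153.76) = sqrt(231.2) = 15.2053

|z| = 15.2053


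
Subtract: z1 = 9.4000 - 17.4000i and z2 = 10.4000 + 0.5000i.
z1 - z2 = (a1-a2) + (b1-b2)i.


Real: 9.4 - 10.4 = -1
Imag: -17.4 - 0.5 = -17.9

-1.0000 - 17.9000i


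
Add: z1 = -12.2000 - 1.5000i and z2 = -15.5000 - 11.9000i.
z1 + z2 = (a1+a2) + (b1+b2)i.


Real: -12.2 - 15.5 = -27.7
Imag: -1.5 - 11.9 = -13.4

-27.7000 - 13.4000i


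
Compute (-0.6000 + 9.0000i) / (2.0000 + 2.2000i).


Conjugate of z2 = 2.0000 - 2.2000i
Numerator: (-0.6000 + 9.0000i)(2.0000 - 2.2000i) = 18.6000 + 19.3200i
Denominator: 2^2 + 2.2^2 = 8.84
Result = (18.6000 + 19.3200i)/8.84

2.1041 + 2.1855i


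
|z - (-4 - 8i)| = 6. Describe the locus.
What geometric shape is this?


|z - z0| = r is a circle with center z0 and radius r.
Center = (-4, -8), radius = 6

Circle with center (-4, -8) and radius 6


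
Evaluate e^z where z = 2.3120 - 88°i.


e^2.3120 = 10.0946
cos(-88°) = 0.0349
sin(-88°) = -0.99939
Real = 10.0946*0.0349 = 0.3523
Imag = 10.0946*(-0.99939) = -10.0884

0.3523 - 10.0884i


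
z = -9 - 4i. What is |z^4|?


|z| = sqrt(81+16) = sqrt(97) = 9.8489
|z^4| = |z|^4 = (sqrt(97))^4 = 97^2 = 9409

|z^4| = 9409


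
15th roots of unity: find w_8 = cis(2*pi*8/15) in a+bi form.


Angle = 360*8/15 = 192°
a = cos(192°) = -0.9781
b = sin(192°) = -0.2079

-0.9781 - 0.2079i


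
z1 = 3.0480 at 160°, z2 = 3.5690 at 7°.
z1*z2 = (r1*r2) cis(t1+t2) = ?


r = 3.0480 * 3.5690 = 10.8783
theta = 160° + 7° = 167° = 167° (mod 360)

10.8783 cis(167°)


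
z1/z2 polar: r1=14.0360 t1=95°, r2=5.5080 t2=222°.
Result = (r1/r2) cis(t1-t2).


r = 14.0360 / 5.5080 = 2.5483
theta = 95° - 222° = -127° = 233° (mod 360)

2.5483 cis(233°)


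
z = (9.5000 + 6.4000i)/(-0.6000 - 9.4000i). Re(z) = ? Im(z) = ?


Multiply by conjugate: (9.5000 + 6.4000i)(-0.6000 + 9.4000i) / ((-0.6)^2 + (-9.4)^2)
Numerator real = 9.5*(-0.6) + 6.4*(-9.4) = -65.86
Numerator imag = 6.4*(-0.6) - 9.5*(-9.4) = 85.46
Denominator = 88.72
Re(z) = -65.86/88.72 = -0.7423
Im(z) = 85.46/88.72 = 0.9633

Re(z) = -0.7423, Im(z) = 0.9633


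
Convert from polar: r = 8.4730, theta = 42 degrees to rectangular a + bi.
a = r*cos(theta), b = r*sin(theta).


a = 8.4730*cos(42°) = 8.4730*0.743145 = 6.2967
b = 8.4730*sin(42°) = 8.4730*0.66913 = 5.6695

6.2967 + 5.6695i


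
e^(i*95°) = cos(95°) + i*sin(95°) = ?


cos(95°) = -0.0872
sin(95°) = 0.9962

e^(i*95°) = -0.0872 + 0.9962i


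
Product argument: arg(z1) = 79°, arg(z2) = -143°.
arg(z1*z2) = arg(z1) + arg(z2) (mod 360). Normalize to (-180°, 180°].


arg(z1*z2) = 79° - 143° = -64°
Normalized to (-180°, 180°]: -64°

-64°


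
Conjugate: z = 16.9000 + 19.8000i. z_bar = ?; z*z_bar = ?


z_bar = 16.9000 - 19.8000i
z*z_bar = 16.9^2 + 19.8^2 = 285.61 + 392.04 = 677.65

z_bar = 16.9000 - 19.8000i, z*z_bar = 677.65


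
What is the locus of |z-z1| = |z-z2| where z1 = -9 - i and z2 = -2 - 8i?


Equal distances means the locus is the perpendicular bisector of z1 and z2.
Midpoint = ((-9+(-2))/2, (-1+(-8))/2) = (-5.5000, -4.5000)

Perpendicular bisector through (-5.5000, -4.5000)


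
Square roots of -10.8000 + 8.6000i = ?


|z| = sqrt(116.64+73.96) = 13.8058
sqrt((|z|+a)/2) = sqrt((13.8058+(-10.8))/2) = sqrt(1.5029) = 1.2259
sqrt((|z|-a)/2) = sqrt((13.8058-(-10.8))/2) = sqrt(12.3029) = 3.5075

±(1.2259 + 3.5075i) i.e. 1.2259 + 3.5075i and -1.2259 - 3.5075i


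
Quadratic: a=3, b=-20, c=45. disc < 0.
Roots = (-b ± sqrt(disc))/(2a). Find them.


disc = (-20)^2 - 4*3*45 = 400 - 540 = -140
sqrt(|disc|) = sqrt(140) = 11.8322
Real part = 20/(2*3) = 3.3333
Imag part = 11.8322/(2*3) = 1.9720

3.3333 ± 1.9720i


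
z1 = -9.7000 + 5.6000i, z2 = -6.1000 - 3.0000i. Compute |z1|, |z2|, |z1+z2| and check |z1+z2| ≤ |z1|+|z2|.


|z1| = sqrt((-9.7)^2 + 5.6^2) = sqrt(125.45) = 11.2004
|z2| = sqrt((-6.1)^2 + (-3)^2) = sqrt(46.21) = 6.7978
z1+z2 = -15.8000 + 2.6000i
|z1+z2| = sqrt(256.4) = 16.0125
|z1|+|z2| = 11.2004 + 6.7978 = 17.9982

|z1+z2| = 16.0125 ≤ |z1|+|z2| = 17.9982 (verified)


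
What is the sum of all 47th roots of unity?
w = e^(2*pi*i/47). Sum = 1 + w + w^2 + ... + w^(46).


The sum of all 47th roots of unity is 0.
Geometric series: (1 - w^47)/(1 - w) = (1-1)/(1-w) = 0 since w^47 = 1, w ≠ 1.
Alternatively: coefficient of z^46 in z^47 - 1 is 0.

0


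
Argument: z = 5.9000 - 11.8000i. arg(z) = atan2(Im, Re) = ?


Re = 5.9, Im = -11.8
arg = atan2(-11.8, 5.9) = -63.4349 degrees

arg(z) = -63.4349 degrees


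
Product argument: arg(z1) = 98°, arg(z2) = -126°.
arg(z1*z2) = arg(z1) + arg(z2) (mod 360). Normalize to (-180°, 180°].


arg(z1*z2) = 98° - 126° = -28°
Normalized to (-180°, 180°]: -28°

-28°


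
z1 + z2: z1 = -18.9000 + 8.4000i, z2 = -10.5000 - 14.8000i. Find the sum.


Real: -18.9 - 10.5 = -29.4
Imag: 8.4 - 14.8 = -6.4

-29.4000 - 6.4000i


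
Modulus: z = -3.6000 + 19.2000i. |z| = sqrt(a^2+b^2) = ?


|z| = sqrt((-3.6)^2 + 19.2^2) = sqrt(12.96 + 368.64) = sqrt(381.6) = 19.5346

|z| = 19.5346


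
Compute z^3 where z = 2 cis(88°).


r^3 = 2^3 = 8
n*theta = 3*88° = 264° = 264° (mod 360)
a = 8*cos(264°) = -0.8362
b = 8*sin(264°) = -7.9562

8 cis(264°) = -0.8362 - 7.9562i


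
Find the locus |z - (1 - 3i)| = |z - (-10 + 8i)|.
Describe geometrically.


Equal distances means the locus is the perpendicular bisector of z1 and z2.
Midpoint = ((1+(-10))/2, (-3+8)/2) = (-4.5000, 2.5000)

Perpendicular bisector through (-4.5000, 2.5000)


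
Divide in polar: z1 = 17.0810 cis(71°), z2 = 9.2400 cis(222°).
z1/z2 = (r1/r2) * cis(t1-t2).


r = 17.0810 / 9.2400 = 1.8486
theta = 71° - 222° = -151° = 209° (mod 360)

1.8486 cis(209°)


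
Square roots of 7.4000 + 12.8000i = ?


|z| = sqrt(54.76+163.84) = 14.7851
sqrt((|z|+a)/2) = sqrt((14.7851+7.4)/2) = sqrt(11.0926) = 3.3306
sqrt((|z|-a)/2) = sqrt((14.7851-7.4)/2) = sqrt(3.6926) = 1.9216

±(3.3306 + 1.9216i) i.e. 3.3306 + 1.9216i and -3.3306 - 1.9216i


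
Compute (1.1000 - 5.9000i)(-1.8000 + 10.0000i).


Real = 1.1*(-1.8) - (-5.9)*10 = -1.98 - (-59) = 57.02
Imag = 1.1*10 - (1.8)*(-5.9) = 11 + 10.62 = 21.62

57.0200 + 21.6200i


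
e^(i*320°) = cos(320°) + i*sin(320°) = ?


cos(320°) = 0.7660
sin(320°) = -0.6428

e^(i*320°) = 0.7660 - 0.6428i


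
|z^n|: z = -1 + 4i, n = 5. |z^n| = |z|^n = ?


|z| = sqrt(1+16) = sqrt(17) = 4.1231
|z^5| = |z|^5 = (sqrt(17))^5 = 17^2 * sqrt(17) = 289*sqrt(17)

|z^5| = 289*sqrt(17) ≈ 1191.5775


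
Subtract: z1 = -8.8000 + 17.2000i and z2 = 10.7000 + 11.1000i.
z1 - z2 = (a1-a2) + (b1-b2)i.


Real: -8.8 - 10.7 = -19.5
Imag: 17.2 - 11.1 = 6.1

-19.5000 + 6.1000i


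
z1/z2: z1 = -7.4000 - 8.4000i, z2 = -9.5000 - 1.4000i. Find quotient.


Conjugate of z2 = -9.5000 + 1.4000i
Numerator: (-7.4000 - 8.4000i)(-9.5000 + 1.4000i) = 82.0600 + 69.4400i
Denominator: (-9.5)^2 + (-1.4)^2 = 92.21
Result = (82.0600 + 69.4400i)/92.21

0.8899 + 0.7531i


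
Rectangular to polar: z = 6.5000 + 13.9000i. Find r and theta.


r = sqrt(42.25+193.21) = sqrt(235.46) = 15.3447
theta = atan2(13.9, 6.5) = 64.9380 degrees

r = 15.3447, theta = 64.9380 degrees


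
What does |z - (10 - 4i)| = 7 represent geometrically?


|z - z0| = r is a circle with center z0 and radius r.
Center = (10, -4), radius = 7

Circle with center (10, -4) and radius 7


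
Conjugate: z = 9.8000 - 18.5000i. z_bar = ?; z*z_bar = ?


z_bar = 9.8000 + 18.5000i
z*z_bar = 9.8^2 + (-18.5)^2 = 96.04 + 342.25 = 438.29

z_bar = 9.8000 + 18.5000i, z*z_bar = 438.29


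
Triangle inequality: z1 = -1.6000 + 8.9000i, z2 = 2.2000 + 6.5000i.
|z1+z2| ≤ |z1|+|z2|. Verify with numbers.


|z1| = sqrt((-1.6)^2 + 8.9^2) = sqrt(81.77) = 9.0427
|z2| = sqrt(2.2^2 + 6.5^2) = sqrt(47.09) = 6.8622
z1+z2 = 0.6000 + 15.4000i
|z1+z2| = sqrt(237.52) = 15.4117
|z1|+|z2| = 9.0427 + 6.8622 = 15.9049

|z1+z2| = 15.4117 ≤ |z1|+|z2| = 15.9049 (verified)


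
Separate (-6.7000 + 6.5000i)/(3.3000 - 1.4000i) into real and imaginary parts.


Multiply by conjugate: (-6.7000 + 6.5000i)(3.3000 + 1.4000i) / (3.3^2 + (-1.4)^2)
Numerator real = -6.7*3.3 + 6.5*(-1.4) = -31.21
Numerator imag = 6.5*3.3 - (-6.7)*(-1.4) = 12.07
Denominator = 12.85
Re(z) = -31.21/12.85 = -2.4288
Im(z) = 12.07/12.85 = 0.9393

Re(z) = -2.4288, Im(z) = 0.9393


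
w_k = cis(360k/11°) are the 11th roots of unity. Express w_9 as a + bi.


Angle = 360*9/11 = 294.5455°
a = cos(294.5455°) = 0.4154
b = sin(294.5455°) = -0.9096

0.4154 - 0.9096i


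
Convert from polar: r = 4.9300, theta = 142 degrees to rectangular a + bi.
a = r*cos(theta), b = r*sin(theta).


a = 4.9300*cos(142°) = 4.9300*(-0.78801) = -3.8849
b = 4.9300*sin(142°) = 4.9300*0.61566 = 3.0352

-3.8849 + 3.0352i


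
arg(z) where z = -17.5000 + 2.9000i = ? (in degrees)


Re = -17.5, Im = 2.9
arg = atan2(2.9, -17.5) = 170.5908 degrees

arg(z) = 170.5908 degrees


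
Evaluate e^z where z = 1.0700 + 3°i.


e^1.0700 = 2.9154
cos(3°) = 0.99863
sin(3°) = 0.05234
Real = 2.9154*0.99863 = 2.9114
Imag = 2.9154*0.05234 = 0.1526

2.9114 + 0.1526i


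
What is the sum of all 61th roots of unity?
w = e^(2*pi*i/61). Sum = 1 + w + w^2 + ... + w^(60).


The sum of all 61th roots of unity is 0.
Geometric series: (1 - w^61)/(1 - w) = (1-1)/(1-w) = 0 since w^61 = 1, w ≠ 1.
Alternatively: coefficient of z^60 in z^61 - 1 is 0.

0


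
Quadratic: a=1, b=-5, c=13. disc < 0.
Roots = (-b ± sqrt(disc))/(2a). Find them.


disc = (-5)^2 - 4*1*13 = 25 - 52 = -27
sqrt(|disc|) = sqrt(27) = 5.1962
Real part = 5/(2*1) = 2.5000
Imag part = 5.1962/(2*1) = 2.5981

2.5000 ± 2.5981i


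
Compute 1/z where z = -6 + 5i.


|z|^2 = 36+25 = 61
1/z = (-6 - 5i)/61

1/z = -0.0984 - 0.0820i


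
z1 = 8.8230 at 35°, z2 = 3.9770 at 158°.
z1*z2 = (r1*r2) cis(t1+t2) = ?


r = 8.8230 * 3.9770 = 35.0891
theta = 35° + 158° = 193° = 193° (mod 360)

35.0891 cis(193°)


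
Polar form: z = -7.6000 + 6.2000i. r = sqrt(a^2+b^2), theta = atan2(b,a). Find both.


r = sqrt(57.76+38.44) = sqrt(96.2) = 9.8082
theta = atan2(6.2, -7.6) = 140.7928 degrees

r = 9.8082, theta = 140.7928 degrees


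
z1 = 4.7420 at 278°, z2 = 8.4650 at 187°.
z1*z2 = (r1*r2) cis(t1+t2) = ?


r = 4.7420 * 8.4650 = 40.1410
theta = 278° + 187° = 465° = 105° (mod 360)

40.1410 cis(105°)


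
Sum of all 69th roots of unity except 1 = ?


With w = e^(2*pi*i/69), all 69 of the 69th roots of unity w^0 = 1, w, ..., w^(68) sum to 0: 1 + w + ... + w^(68) = (1 - w^69)/(1 - w) = 0 since w^69 = 1, w ≠ 1.
Removing the root 1: w + w^2 + ... + w^(68) = 0 - 1 = -1

Sum = -1


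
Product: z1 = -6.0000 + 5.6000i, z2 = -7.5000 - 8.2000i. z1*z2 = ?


Real = -6*(-7.5) - 5.6*(-8.2) = 45 - (-45.92) = 90.92
Imag = -6*(-8.2) - (7.5)*5.6 = 49.2 - (42) = 7.2

90.9200 + 7.2000i


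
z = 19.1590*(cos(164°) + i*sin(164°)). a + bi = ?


a = 19.1590*cos(164°) = 19.1590*(-0.96126) = -18.4168
b = 19.1590*sin(164°) = 19.1590*0.275637 = 5.2809

-18.4168 + 5.2809i


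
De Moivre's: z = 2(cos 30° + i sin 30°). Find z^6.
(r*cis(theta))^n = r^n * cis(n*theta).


r^6 = 2^6 = 64
n*theta = 6*30° = 180° = 180° (mod 360)
a = 64*cos(180°) = -64.0000
b = 64*sin(180°) = 0

64 cis(180°) = -64.0000 + 0i


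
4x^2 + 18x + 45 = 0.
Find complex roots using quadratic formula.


disc = 18^2 - 4*4*45 = 324 - 720 = -396
sqrt(|disc|) = sqrt(396) = 19.8997
Real part = -18/(2*4) = -2.2500
Imag part = 19.8997/(2*4) = 2.4875

-2.2500 ± 2.4875i


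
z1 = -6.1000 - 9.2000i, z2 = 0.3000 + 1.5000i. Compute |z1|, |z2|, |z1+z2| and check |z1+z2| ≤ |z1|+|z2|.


|z1| = sqrt((-6.1)^2 + (-9.2)^2) = sqrt(121.85) = 11.0386
|z2| = sqrt(0.3^2 + 1.5^2) = sqrt(2.34) = 1.5297
z1+z2 = -5.8000 - 7.7000i
|z1+z2| = sqrt(92.93) = 9.6400
|z1|+|z2| = 11.0386 + 1.5297 = 12.5683

|z1+z2| = 9.6400 ≤ |z1|+|z2| = 12.5683 (verified)


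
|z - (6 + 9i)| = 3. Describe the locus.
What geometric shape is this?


|z - z0| = r is a circle with center z0 and radius r.
Center = (6, 9), radius = 3

Circle with center (6, 9) and radius 3


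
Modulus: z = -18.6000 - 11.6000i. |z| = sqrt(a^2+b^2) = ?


|z| = sqrt((-18.6)^2 + (-11.6)^2) = sqrt(345.96 + 134.56) = sqrt(480.52) = 21.9208

|z| = 21.9208


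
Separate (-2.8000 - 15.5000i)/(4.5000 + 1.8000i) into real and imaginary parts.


Multiply by conjugate: (-2.8000 - 15.5000i)(4.5000 - 1.8000i) / (4.5^2 + 1.8^2)
Numerator real = -2.8*4.5 - (15.5)*1.8 = -40.5
Numerator imag = -15.5*4.5 - (-2.8)*1.8 = -64.71
Denominator = 23.49
Re(z) = -40.5/23.49 = -1.7241
Im(z) = -64.71/23.49 = -2.7548

Re(z) = -1.7241, Im(z) = -2.7548


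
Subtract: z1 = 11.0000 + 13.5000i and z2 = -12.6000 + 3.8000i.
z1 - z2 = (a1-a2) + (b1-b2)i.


Real: 11 + 12.6 = 23.6
Imag: 13.5 - 3.8 = 9.7

23.6000 + 9.7000i


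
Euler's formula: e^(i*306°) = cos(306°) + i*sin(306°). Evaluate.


cos(306°) = 0.5878
sin(306°) = -0.8090

e^(i*306°) = 0.5878 - 0.8090i


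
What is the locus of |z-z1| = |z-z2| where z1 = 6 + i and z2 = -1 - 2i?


Equal distances means the locus is the perpendicular bisector of z1 and z2.
Midpoint = ((6+(-1))/2, (1+(-2))/2) = (2.5000, -0.5000)

Perpendicular bisector through (2.5000, -0.5000)


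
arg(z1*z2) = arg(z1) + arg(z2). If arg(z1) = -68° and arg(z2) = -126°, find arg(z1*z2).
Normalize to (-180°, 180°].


arg(z1*z2) = -68° - 126° = -194°
Normalized to (-180°, 180°]: 166°

166°


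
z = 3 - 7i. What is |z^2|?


|z| = sqrt(9+49) = sqrt(58) = 7.6158
|z^2| = |z|^2 = (sqrt(58))^2 = 58

|z^2| = 58


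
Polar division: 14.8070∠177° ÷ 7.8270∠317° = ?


r = 14.8070 / 7.8270 = 1.8918
theta = 177° - 317° = -140° = 220° (mod 360)

1.8918 cis(220°)


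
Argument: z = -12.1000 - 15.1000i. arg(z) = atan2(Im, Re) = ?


Re = -12.1, Im = -15.1
arg = atan2(-15.1, -12.1) = -128.7061 degrees

arg(z) = -128.7061 degrees


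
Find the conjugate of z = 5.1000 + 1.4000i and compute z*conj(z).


z_bar = 5.1000 - 1.4000i
z*z_bar = 5.1^2 + 1.4^2 = 26.01 + 1.96 = 27.97

z_bar = 5.1000 - 1.4000i, z*z_bar = 27.97


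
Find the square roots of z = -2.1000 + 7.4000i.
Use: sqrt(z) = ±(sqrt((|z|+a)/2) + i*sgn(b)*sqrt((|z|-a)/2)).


|z| = sqrt(4.41+54.76) = 7.6922
sqrt((|z|+a)/2) = sqrt((7.6922+(-2.1))/2) = sqrt(2.7961) = 1.6722
sqrt((|z|-a)/2) = sqrt((7.6922-(-2.1))/2) = sqrt(4.8961) = 2.2127

±(1.6722 + 2.2127i) i.e. 1.6722 + 2.2127i and -1.6722 - 2.2127i


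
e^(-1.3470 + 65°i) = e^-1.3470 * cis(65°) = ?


e^-1.3470 = 0.26002
cos(65°) = 0.4226
sin(65°) = 0.9063
Real = 0.26002*0.4226 = 0.1099
Imag = 0.26002*0.9063 = 0.2357

0.1099 + 0.2357i


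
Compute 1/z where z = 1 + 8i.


|z|^2 = 1+64 = 65
1/z = (1 - 8i)/65

1/z = 0.0154 - 0.1231i


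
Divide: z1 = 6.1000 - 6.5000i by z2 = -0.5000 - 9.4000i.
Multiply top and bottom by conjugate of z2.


Conjugate of z2 = -0.5000 + 9.4000i
Numerator: (6.1000 - 6.5000i)(-0.5000 + 9.4000i) = 58.0500 + 60.5900i
Denominator: (-0.5)^2 + (-9.4)^2 = 88.61
Result = (58.0500 + 60.5900i)/88.61

0.6551 + 0.6838i


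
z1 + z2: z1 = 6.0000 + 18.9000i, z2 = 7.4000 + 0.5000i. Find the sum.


Real: 6 + 7.4 = 13.4
Imag: 18.9 + 0.5 = 19.4

13.4000 + 19.4000i


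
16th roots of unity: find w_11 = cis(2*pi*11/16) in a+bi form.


Angle = 360*11/16 = 247.5°
a = cos(247.5°) = -0.3827
b = sin(247.5°) = -0.9239

-0.3827 - 0.9239i


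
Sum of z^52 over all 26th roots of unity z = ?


The roots are w_k = w^k with w = e^(2*pi*i/26), and (w^k)^52 = (w^52)^k.
So S = 1 + u + u^2 + ... + u^(25) with u = w^52.
52 = 2*26 + 0, so 52 is a multiple of 26 and u = (w^26)^2 = 1.
Every one of the 26 terms equals 1: S = 26

S = 26


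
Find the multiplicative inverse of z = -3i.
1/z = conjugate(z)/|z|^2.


|z|^2 = 0+9 = 9
1/z = (0 + 3i)/9

1/z = 0 + 0.3333i


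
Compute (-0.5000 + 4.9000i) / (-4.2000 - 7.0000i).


Conjugate of z2 = -4.2000 + 7.0000i
Numerator: (-0.5000 + 4.9000i)(-4.2000 + 7.0000i) = -32.2000 - 24.0800i
Denominator: (-4.2)^2 + (-7)^2 = 66.64
Result = (-32.2000 - 24.0800i)/66.64

-0.4832 - 0.3613i


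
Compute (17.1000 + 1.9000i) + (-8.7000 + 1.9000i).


Real: 17.1 - 8.7 = 8.4
Imag: 1.9 + 1.9 = 3.8

8.4000 + 3.8000i


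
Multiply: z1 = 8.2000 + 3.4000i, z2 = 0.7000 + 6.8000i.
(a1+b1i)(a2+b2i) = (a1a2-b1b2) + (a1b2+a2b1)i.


Real = 8.2*0.7 - 3.4*6.8 = 5.74 - 23.12 = -17.38
Imag = 8.2*6.8 + 0.7*3.4 = 55.76 + 2.38 = 58.14

-17.3800 + 58.1400i


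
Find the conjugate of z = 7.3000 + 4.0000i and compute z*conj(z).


z_bar = 7.3000 - 4.0000i
z*z_bar = 7.3^2 + 4^2 = 53.29 + 16 = 69.29

z_bar = 7.3000 - 4.0000i, z*z_bar = 69.29


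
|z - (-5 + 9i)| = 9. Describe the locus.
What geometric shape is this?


|z - z0| = r is a circle with center z0 and radius r.
Center = (-5, 9), radius = 9

Circle with center (-5, 9) and radius 9


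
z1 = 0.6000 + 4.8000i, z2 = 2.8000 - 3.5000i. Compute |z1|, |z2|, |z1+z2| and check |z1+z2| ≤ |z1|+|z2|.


|z1| = sqrt(0.6^2 + 4.8^2) = sqrt(23.4) = 4.8374
|z2| = sqrt(2.8^2 + (-3.5)^2) = sqrt(20.09) = 4.4822
z1+z2 = 3.4000 + 1.3000i
|z1+z2| = sqrt(13.25) = 3.6401
|z1|+|z2| = 4.8374 + 4.4822 = 9.3196

|z1+z2| = 3.6401 ≤ |z1|+|z2| = 9.3196 (verified)


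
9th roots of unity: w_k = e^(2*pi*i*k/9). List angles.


The 9th roots of unity are cis(360k/9°) for k=0..8
Angle step = 360/9 = 40°
Primitive root: cis(40°)
Primitive root = 0.7660 + 0.6428i

9 roots at angles: 0°, 40°, 80°, 120°, 160°, 200°, 240°, 280°, 320°


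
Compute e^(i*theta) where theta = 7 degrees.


cos(7°) = 0.9925
sin(7°) = 0.1219

e^(i*7°) = 0.9925 + 0.1219i


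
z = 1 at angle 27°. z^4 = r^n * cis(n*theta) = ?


r^4 = 1^4 = 1
n*theta = 4*27° = 108° = 108° (mod 360)
a = 1*cos(108°) = -0.3090
b = 1*sin(108°) = 0.9511

1 cis(108°) = -0.3090 + 0.9511i


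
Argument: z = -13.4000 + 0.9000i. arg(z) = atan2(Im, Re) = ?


Re = -13.4, Im = 0.9
arg = atan2(0.9, -13.4) = 176.1575 degrees

arg(z) = 176.1575 degrees


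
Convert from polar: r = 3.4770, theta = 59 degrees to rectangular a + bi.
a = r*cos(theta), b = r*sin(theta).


a = 3.4770*cos(59°) = 3.4770*0.51504 = 1.7908
b = 3.4770*sin(59°) = 3.4770*0.85717 = 2.9804

1.7908 + 2.9804i


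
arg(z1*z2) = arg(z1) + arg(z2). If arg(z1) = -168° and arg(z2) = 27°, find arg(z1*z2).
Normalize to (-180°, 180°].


arg(z1*z2) = -168° + 27° = -141°
Normalized to (-180°, 180°]: -141°

-141°


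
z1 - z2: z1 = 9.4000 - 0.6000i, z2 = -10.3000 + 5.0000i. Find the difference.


Real: 9.4 + 10.3 = 19.7
Imag: -0.6 - 5 = -5.6

19.7000 - 5.6000i


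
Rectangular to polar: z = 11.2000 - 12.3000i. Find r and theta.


r = sqrt(125.44+151.29) = sqrt(276.73) = 16.6352
theta = atan2(-12.3, 11.2) = -47.6800 degrees

r = 16.6352, theta = -47.6800 degrees


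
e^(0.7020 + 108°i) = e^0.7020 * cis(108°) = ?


e^0.7020 = 2.0178
cos(108°) = -0.309
sin(108°) = 0.95106
Real = 2.0178*(-0.309) = -0.6235
Imag = 2.0178*0.95106 = 1.9190

-0.6235 + 1.9190i


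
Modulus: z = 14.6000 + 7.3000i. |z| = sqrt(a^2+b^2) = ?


|z| = sqrt(14.6^2 + 7.3^2) = sqrt(213.16 + 53.29) = sqrt(266.45) = 16.3233

|z| = 16.3233


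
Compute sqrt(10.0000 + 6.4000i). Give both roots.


|z| = sqrt(100+40.96) = 11.8727
sqrt((|z|+a)/2) = sqrt((11.8727+10)/2) = sqrt(10.9363) = 3.3070
sqrt((|z|-a)/2) = sqrt((11.8727-10)/2) = sqrt(0.9363) = 0.9676

±(3.3070 + 0.9676i) i.e. 3.3070 + 0.9676i and -3.3070 - 0.9676i


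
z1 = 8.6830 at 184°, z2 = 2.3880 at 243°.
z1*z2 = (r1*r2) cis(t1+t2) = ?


r = 8.6830 * 2.3880 = 20.7350
theta = 184° + 243° = 427° = 67° (mod 360)

20.7350 cis(67°)


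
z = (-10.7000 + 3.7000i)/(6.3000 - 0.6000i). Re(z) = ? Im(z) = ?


Multiply by conjugate: (-10.7000 + 3.7000i)(6.3000 + 0.6000i) / (6.3^2 + (-0.6)^2)
Numerator real = -10.7*6.3 + 3.7*(-0.6) = -69.63
Numerator imag = 3.7*6.3 - (-10.7)*(-0.6) = 16.89
Denominator = 40.05
Re(z) = -69.63/40.05 = -1.7386
Im(z) = 16.89/40.05 = 0.4217

Re(z) = -1.7386, Im(z) = 0.4217


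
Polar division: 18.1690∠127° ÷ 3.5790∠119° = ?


r = 18.1690 / 3.5790 = 5.0766
theta = 127° - 119° = 8° = 8° (mod 360)

5.0766 cis(8°)


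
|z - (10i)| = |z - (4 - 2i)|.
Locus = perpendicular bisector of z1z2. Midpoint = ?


Equal distances means the locus is the perpendicular bisector of z1 and z2.
Midpoint = ((0+4)/2, (10+(-2))/2) = (2.0000, 4.0000)

Perpendicular bisector through (2.0000, 4.0000)


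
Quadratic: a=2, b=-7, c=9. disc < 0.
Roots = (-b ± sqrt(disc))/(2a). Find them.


disc = (-7)^2 - 4*2*9 = 49 - 72 = -23
sqrt(|disc|) = sqrt(23) = 4.7958
Real part = 7/(2*2) = 1.7500
Imag part = 4.7958/(2*2) = 1.1990

1.7500 ± 1.1990i


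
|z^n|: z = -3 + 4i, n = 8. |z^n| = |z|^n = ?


|z| = sqrt(9+16) = sqrt(25) = 5
|z^8| = |z|^8 = 5^8 = 390625

|z^8| = 390625


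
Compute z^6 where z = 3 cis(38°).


r^6 = 3^6 = 729
n*theta = 6*38° = 228° = 228° (mod 360)
a = 729*cos(228°) = -487.7962
b = 729*sin(228°) = -541.7526

729 cis(228°) = -487.7962 - 541.7526i


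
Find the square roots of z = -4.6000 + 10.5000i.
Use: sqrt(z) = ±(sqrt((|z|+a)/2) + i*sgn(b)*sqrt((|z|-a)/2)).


|z| = sqrt(21.16+110.25) = 11.4634
sqrt((|z|+a)/2) = sqrt((11.4634+(-4.6))/2) = sqrt(3.4317) = 1.8525
sqrt((|z|-a)/2) = sqrt((11.4634-(-4.6))/2) = sqrt(8.0317) = 2.8340

±(1.8525 + 2.8340i) i.e. 1.8525 + 2.8340i and -1.8525 - 2.8340i


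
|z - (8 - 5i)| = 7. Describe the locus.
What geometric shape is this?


|z - z0| = r is a circle with center z0 and radius r.
Center = (8, -5), radius = 7

Circle with center (8, -5) and radius 7


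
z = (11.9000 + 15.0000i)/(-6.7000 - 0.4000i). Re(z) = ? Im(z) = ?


Multiply by conjugate: (11.9000 + 15.0000i)(-6.7000 + 0.4000i) / ((-6.7)^2 + (-0.4)^2)
Numerator real = 11.9*(-6.7) + 15*(-0.4) = -85.73
Numerator imag = 15*(-6.7) - 11.9*(-0.4) = -95.74
Denominator = 45.05
Re(z) = -85.73/45.05 = -1.9030
Im(z) = -95.74/45.05 = -2.1252

Re(z) = -1.9030, Im(z) = -2.1252


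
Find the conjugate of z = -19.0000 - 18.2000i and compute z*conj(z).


z_bar = -19.0000 + 18.2000i
z*z_bar = (-19)^2 + (-18.2)^2 = 361 + 331.24 = 692.24

z_bar = -19.0000 + 18.2000i, z*z_bar = 692.24


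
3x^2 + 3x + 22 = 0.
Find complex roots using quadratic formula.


disc = 3^2 - 4*3*22 = 9 - 264 = -255
sqrt(|disc|) = sqrt(255) = 15.9687
Real part = -3/(2*3) = -0.5000
Imag part = 15.9687/(2*3) = 2.6615

-0.5000 ± 2.6615i


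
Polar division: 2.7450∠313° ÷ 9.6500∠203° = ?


r = 2.7450 / 9.6500 = 0.2845
theta = 313° - 203° = 110° = 110° (mod 360)

0.2845 cis(110°)


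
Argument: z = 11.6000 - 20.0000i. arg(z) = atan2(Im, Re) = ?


Re = 11.6, Im = -20
arg = atan2(-20, 11.6) = -59.8863 degrees

arg(z) = -59.8863 degrees


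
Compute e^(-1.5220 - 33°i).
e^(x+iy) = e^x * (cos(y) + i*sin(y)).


e^-1.5220 = 0.2183
cos(-33°) = 0.8387
sin(-33°) = -0.5446
Real = 0.2183*0.8387 = 0.1831
Imag = 0.2183*(-0.5446) = -0.1189

0.1831 - 0.1189i


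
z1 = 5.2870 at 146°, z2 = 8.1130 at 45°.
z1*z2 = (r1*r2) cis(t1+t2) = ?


r = 5.2870 * 8.1130 = 42.8934
theta = 146° + 45° = 191° = 191° (mod 360)

42.8934 cis(191°)


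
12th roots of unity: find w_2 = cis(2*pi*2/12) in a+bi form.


Angle = 360*2/12 = 60°
a = cos(60°) = 0.5000
b = sin(60°) = 0.8660

0.5000 + 0.8660i


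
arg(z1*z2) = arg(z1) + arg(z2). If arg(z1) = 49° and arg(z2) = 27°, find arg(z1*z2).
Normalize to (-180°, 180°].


arg(z1*z2) = 49° + 27° = 76°
Normalized to (-180°, 180°]: 76°

76°


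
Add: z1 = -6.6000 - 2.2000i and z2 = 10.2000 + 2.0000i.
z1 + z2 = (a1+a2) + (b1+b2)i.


Real: -6.6 + 10.2 = 3.6
Imag: -2.2 + 2 = -0.2

3.6000 - 0.2000i


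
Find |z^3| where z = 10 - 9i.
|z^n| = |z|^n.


|z| = sqrt(100+81) = sqrt(181) = 13.4536
|z^3| = |z|^3 = (sqrt(181))^3 = 181*sqrt(181)

|z^3| = 181*sqrt(181) ≈ 2435.1060


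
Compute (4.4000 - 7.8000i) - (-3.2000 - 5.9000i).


Real: 4.4 + 3.2 = 7.6
Imag: -7.8 + 5.9 = -1.9

7.6000 - 1.9000i


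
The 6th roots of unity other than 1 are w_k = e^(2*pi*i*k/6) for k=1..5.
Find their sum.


With w = e^(2*pi*i/6), all 6 of the 6th roots of unity w^0 = 1, w, ..., w^(5) sum to 0: 1 + w + ... + w^(5) = (1 - w^6)/(1 - w) = 0 since w^6 = 1, w ≠ 1.
Removing the root 1: w + w^2 + ... + w^(5) = 0 - 1 = -1

Sum = -1


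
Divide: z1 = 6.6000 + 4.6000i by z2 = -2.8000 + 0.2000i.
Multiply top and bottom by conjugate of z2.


Conjugate of z2 = -2.8000 - 0.2000i
Numerator: (6.6000 + 4.6000i)(-2.8000 - 0.2000i) = -17.5600 - 14.2000i
Denominator: (-2.8)^2 + 0.2^2 = 7.88
Result = (-17.5600 - 14.2000i)/7.88

-2.2284 - 1.8020i


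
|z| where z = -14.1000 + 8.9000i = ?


|z| = sqrt((-14.1)^2 + 8.9^2) = sqrt(198.81 + 79.21) = sqrt(278.02) = 16.6739

|z| = 16.6739


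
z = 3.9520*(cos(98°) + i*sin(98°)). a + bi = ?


a = 3.9520*cos(98°) = 3.9520*(-0.13917) = -0.5500
b = 3.9520*sin(98°) = 3.9520*0.99027 = 3.9135

-0.5500 + 3.9135i


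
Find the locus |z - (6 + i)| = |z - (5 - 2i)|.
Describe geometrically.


Equal distances means the locus is the perpendicular bisector of z1 and z2.
Midpoint = ((6+5)/2, (1+(-2))/2) = (5.5000, -0.5000)

Perpendicular bisector through (5.5000, -0.5000)


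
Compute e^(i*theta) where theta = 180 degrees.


cos(180°) = -1.0000
sin(180°) = 0

e^(i*180°) = -1.0000 + 0i


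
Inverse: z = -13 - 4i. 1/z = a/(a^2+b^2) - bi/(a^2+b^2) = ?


|z|^2 = 169+16 = 185
1/z = (-13 + 4i)/185

1/z = -0.0703 + 0.0216i


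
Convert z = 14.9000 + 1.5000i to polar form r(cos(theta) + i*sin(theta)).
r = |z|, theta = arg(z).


r = sqrt(222.01+2.25) = sqrt(224.26) = 14.9753
theta = atan2(1.5, 14.9) = 5.7487 degrees

r = 14.9753, theta = 5.7487 degrees


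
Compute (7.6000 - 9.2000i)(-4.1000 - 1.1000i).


Real = 7.6*(-4.1) - (-9.2)*(-1.1) = -31.16 - 10.12 = -41.28
Imag = 7.6*(-1.1) - (4.1)*(-9.2) = -8.36 + 37.72 = 29.36

-41.2800 + 29.3600i


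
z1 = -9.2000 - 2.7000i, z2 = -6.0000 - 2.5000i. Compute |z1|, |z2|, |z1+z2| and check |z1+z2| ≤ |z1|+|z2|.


|z1| = sqrt((-9.2)^2 + (-2.7)^2) = sqrt(91.93) = 9.5880
|z2| = sqrt((-6)^2 + (-2.5)^2) = sqrt(42.25) = 6.5000
z1+z2 = -15.2000 - 5.2000i
|z1+z2| = sqrt(258.08) = 16.0649
|z1|+|z2| = 9.5880 + 6.5000 = 16.0880

|z1+z2| = 16.0649 ≤ |z1|+|z2| = 16.0880 (verified)


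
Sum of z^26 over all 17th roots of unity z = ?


The roots are w_k = w^k with w = e^(2*pi*i/17), and (w^k)^26 = (w^26)^k.
So S = 1 + u + u^2 + ... + u^(16) with u = w^26.
26 = 1*17 + 9, so 26 is not a multiple of 17: u = (w^17)^1 * w^9 = w^9 ≠ 1 (w is a primitive 17th root), while u^17 = (w^17)^26 = 1.
Geometric series: S = (1 - u^17)/(1 - u) = (1 - 1)/(1 - u) = 0

S = 0


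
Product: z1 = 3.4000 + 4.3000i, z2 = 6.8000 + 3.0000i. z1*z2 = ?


Real = 3.4*6.8 - 4.3*3 = 23.12 - 12.9 = 10.22
Imag = 3.4*3 + 6.8*4.3 = 10.2 + 29.24 = 39.44

10.2200 + 39.4400i


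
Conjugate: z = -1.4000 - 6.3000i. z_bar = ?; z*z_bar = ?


z_bar = -1.4000 + 6.3000i
z*z_bar = (-1.4)^2 + (-6.3)^2 = 1.96 + 39.69 = 41.65

z_bar = -1.4000 + 6.3000i, z*z_bar = 41.65


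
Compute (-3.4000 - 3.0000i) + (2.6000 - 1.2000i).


Real: -3.4 + 2.6 = -0.8
Imag: -3 - 1.2 = -4.2

-0.8000 - 4.2000i


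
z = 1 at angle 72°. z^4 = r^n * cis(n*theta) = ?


r^4 = 1^4 = 1
n*theta = 4*72° = 288° = 288° (mod 360)
a = 1*cos(288°) = 0.3090
b = 1*sin(288°) = -0.9511

1 cis(288°) = 0.3090 - 0.9511i


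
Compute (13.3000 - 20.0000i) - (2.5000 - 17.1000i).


Real: 13.3 - 2.5 = 10.8
Imag: -20 + 17.1 = -2.9

10.8000 - 2.9000i


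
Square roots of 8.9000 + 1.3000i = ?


|z| = sqrt(79.21+1.69) = 8.9944
sqrt((|z|+a)/2) = sqrt((8.9944+8.9)/2) = sqrt(8.9472) = 2.9912
sqrt((|z|-a)/2) = sqrt((8.9944-8.9)/2) = sqrt(0.0472) = 0.2173

±(2.9912 + 0.2173i) i.e. 2.9912 + 0.2173i and -2.9912 - 0.2173i


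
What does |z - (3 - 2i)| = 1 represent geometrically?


|z - z0| = r is a circle with center z0 and radius r.
Center = (3, -2), radius = 1

Circle with center (3, -2) and radius 1


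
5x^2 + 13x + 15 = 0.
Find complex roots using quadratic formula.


disc = 13^2 - 4*5*15 = 169 - 300 = -131
sqrt(|disc|) = sqrt(131) = 11.4455
Real part = -13/(2*5) = -1.3000
Imag part = 11.4455/(2*5) = 1.1446

-1.3000 ± 1.1446i


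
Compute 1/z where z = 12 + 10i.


|z|^2 = 144+100 = 244
1/z = (12 - 10i)/244

1/z = 0.0492 - 0.0410i


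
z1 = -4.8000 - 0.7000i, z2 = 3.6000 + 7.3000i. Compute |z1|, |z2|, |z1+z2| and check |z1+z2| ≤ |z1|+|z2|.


|z1| = sqrt((-4.8)^2 + (-0.7)^2) = sqrt(23.53) = 4.8508
|z2| = sqrt(3.6^2 + 7.3^2) = sqrt(66.25) = 8.1394
z1+z2 = -1.2000 + 6.6000i
|z1+z2| = sqrt(45) = 6.7082
|z1|+|z2| = 4.8508 + 8.1394 = 12.9902

|z1+z2| = 6.7082 ≤ |z1|+|z2| = 12.9902 (verified)


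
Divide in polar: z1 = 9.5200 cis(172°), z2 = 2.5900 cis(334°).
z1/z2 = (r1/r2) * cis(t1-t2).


r = 9.5200 / 2.5900 = 3.6757
theta = 172° - 334° = -162° = 198° (mod 360)

3.6757 cis(198°)


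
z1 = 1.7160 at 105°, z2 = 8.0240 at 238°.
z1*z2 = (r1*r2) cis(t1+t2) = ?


r = 1.7160 * 8.0240 = 13.7692
theta = 105° + 238° = 343° = 343° (mod 360)

13.7692 cis(343°)


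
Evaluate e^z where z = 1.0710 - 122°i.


e^1.0710 = 2.9183
cos(-122°) = -0.52992
sin(-122°) = -0.84805
Real = 2.9183*(-0.52992) = -1.5465
Imag = 2.9183*(-0.84805) = -2.4749

-1.5465 - 2.4749i


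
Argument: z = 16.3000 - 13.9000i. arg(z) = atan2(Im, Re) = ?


Re = 16.3, Im = -13.9
arg = atan2(-13.9, 16.3) = -40.4562 degrees

arg(z) = -40.4562 degrees


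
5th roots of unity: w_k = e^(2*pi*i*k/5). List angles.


The 5th roots of unity are cis(360k/5°) for k=0..4
Angle step = 360/5 = 72°
Primitive root: cis(72°)
Primitive root = 0.3090 + 0.9511i

5 roots at angles: 0°, 72°, 144°, 216°, 288°


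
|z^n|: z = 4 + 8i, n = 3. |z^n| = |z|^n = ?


|z| = sqrt(16+64) = sqrt(80) = 8.9443
|z^3| = |z|^3 = (sqrt(80))^3 = 80*sqrt(80)

|z^3| = 80*sqrt(80) ≈ 715.5418


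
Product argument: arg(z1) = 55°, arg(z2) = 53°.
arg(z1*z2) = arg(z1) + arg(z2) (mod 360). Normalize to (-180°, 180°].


arg(z1*z2) = 55° + 53° = 108°
Normalized to (-180°, 180°]: 108°

108°


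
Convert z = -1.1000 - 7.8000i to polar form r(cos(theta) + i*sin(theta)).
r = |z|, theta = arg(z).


r = sqrt(1.21+60.84) = sqrt(62.05) = 7.8772
theta = atan2(-7.8, -1.1) = -98.0272 degrees

r = 7.8772, theta = -98.0272 degrees


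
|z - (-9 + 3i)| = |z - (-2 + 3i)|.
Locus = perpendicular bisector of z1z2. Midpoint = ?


Equal distances means the locus is the perpendicular bisector of z1 and z2.
Midpoint = ((-9+(-2))/2, (3+3)/2) = (-5.5000, 3.0000)

Perpendicular bisector through (-5.5000, 3.0000)


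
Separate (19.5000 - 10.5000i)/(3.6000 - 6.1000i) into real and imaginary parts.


Multiply by conjugate: (19.5000 - 10.5000i)(3.6000 + 6.1000i) / (3.6^2 + (-6.1)^2)
Numerator real = 19.5*3.6 - (10.5)*(-6.1) = 134.25
Numerator imag = -10.5*3.6 - 19.5*(-6.1) = 81.15
Denominator = 50.17
Re(z) = 134.25/50.17 = 2.6759
Im(z) = 81.15/50.17 = 1.6175

Re(z) = 2.6759, Im(z) = 1.6175


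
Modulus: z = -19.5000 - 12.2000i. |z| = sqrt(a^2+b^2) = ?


|z| = sqrt((-19.5)^2 + (-12.2)^2) = sqrt(380.25 + 148.84) = sqrt(529.09) = 23.0020

|z| = 23.0020


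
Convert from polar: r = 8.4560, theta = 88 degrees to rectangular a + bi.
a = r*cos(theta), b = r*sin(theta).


a = 8.4560*cos(88°) = 8.4560*0.0349 = 0.2951
b = 8.4560*sin(88°) = 8.4560*0.99939 = 8.4508

0.2951 + 8.4508i


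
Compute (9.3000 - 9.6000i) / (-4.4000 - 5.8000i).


Conjugate of z2 = -4.4000 + 5.8000i
Numerator: (9.3000 - 9.6000i)(-4.4000 + 5.8000i) = 14.7600 + 96.1800i
Denominator: (-4.4)^2 + (-5.8)^2 = 53
Result = (14.7600 + 96.1800i)/53

0.2785 + 1.8147i


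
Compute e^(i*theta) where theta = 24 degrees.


cos(24°) = 0.9135
sin(24°) = 0.4067

e^(i*24°) = 0.9135 + 0.4067i


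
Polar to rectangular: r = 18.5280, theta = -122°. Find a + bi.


a = 18.5280*cos(-122°) = 18.5280*(-0.529919) = -9.8183
b = 18.5280*sin(-122°) = 18.5280*(-0.848048) = -15.7126

-9.8183 - 15.7126i


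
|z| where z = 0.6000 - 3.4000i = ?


|z| = sqrt(0.6^2 + (-3.4)^2) = sqrt(0.36 + 11.56) = sqrt(11.92) = 3.4525

|z| = 3.4525


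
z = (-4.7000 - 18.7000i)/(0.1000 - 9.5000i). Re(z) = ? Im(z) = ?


Multiply by conjugate: (-4.7000 - 18.7000i)(0.1000 + 9.5000i) / (0.1^2 + (-9.5)^2)
Numerator real = -4.7*0.1 - (18.7)*(-9.5) = 177.18
Numerator imag = -18.7*0.1 - (-4.7)*(-9.5) = -46.52
Denominator = 90.26
Re(z) = 177.18/90.26 = 1.9630
Im(z) = -46.52/90.26 = -0.5154

Re(z) = 1.9630, Im(z) = -0.5154


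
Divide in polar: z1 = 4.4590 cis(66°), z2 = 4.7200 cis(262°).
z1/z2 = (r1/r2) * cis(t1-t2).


r = 4.4590 / 4.7200 = 0.9447
theta = 66° - 262° = -196° = 164° (mod 360)

0.9447 cis(164°)


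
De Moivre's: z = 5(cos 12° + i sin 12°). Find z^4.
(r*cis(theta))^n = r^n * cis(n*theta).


r^4 = 5^4 = 625
n*theta = 4*12° = 48° = 48° (mod 360)
a = 625*cos(48°) = 418.2066
b = 625*sin(48°) = 464.4655

625 cis(48°) = 418.2066 + 464.4655i


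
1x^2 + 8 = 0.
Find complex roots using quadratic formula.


disc = 0^2 - 4*1*8 = 0 - 32 = -32
sqrt(|disc|) = sqrt(32) = 5.6569
Real part = 0/(2*1) = 0
Imag part = 5.6569/(2*1) = 2.8284

0 ± 2.8284i


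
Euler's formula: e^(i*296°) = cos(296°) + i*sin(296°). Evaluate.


cos(296°) = 0.4384
sin(296°) = -0.8988

e^(i*296°) = 0.4384 - 0.8988i


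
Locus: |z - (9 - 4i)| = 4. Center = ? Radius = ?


|z - z0| = r is a circle with center z0 and radius r.
Center = (9, -4), radius = 4

Circle with center (9, -4) and radius 4


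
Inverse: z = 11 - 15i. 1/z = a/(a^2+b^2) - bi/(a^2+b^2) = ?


|z|^2 = 121+225 = 346
1/z = (11 + 15i)/346

1/z = 0.0318 + 0.0434i


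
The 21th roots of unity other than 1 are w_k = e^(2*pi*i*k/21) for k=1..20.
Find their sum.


With w = e^(2*pi*i/21), all 21 of the 21th roots of unity w^0 = 1, w, ..., w^(20) sum to 0: 1 + w + ... + w^(20) = (1 - w^21)/(1 - w) = 0 since w^21 = 1, w ≠ 1.
Removing the root 1: w + w^2 + ... + w^(20) = 0 - 1 = -1

Sum = -1


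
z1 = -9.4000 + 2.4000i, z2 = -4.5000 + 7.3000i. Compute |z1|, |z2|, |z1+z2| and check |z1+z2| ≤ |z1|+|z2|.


|z1| = sqrt((-9.4)^2 + 2.4^2) = sqrt(94.12) = 9.7015
|z2| = sqrt((-4.5)^2 + 7.3^2) = sqrt(73.54) = 8.5755
z1+z2 = -13.9000 + 9.7000i
|z1+z2| = sqrt(287.3) = 16.9499
|z1|+|z2| = 9.7015 + 8.5755 = 18.2770

|z1+z2| = 16.9499 ≤ |z1|+|z2| = 18.2770 (verified)


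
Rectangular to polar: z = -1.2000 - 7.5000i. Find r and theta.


r = sqrt(1.44+56.25) = sqrt(57.69) = 7.5954
theta = atan2(-7.5, -1.2) = -99.0903 degrees

r = 7.5954, theta = -99.0903 degrees


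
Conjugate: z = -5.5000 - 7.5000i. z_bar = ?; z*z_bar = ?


z_bar = -5.5000 + 7.5000i
z*z_bar = (-5.5)^2 + (-7.5)^2 = 30.25 + 56.25 = 86.5

z_bar = -5.5000 + 7.5000i, z*z_bar = 86.5
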